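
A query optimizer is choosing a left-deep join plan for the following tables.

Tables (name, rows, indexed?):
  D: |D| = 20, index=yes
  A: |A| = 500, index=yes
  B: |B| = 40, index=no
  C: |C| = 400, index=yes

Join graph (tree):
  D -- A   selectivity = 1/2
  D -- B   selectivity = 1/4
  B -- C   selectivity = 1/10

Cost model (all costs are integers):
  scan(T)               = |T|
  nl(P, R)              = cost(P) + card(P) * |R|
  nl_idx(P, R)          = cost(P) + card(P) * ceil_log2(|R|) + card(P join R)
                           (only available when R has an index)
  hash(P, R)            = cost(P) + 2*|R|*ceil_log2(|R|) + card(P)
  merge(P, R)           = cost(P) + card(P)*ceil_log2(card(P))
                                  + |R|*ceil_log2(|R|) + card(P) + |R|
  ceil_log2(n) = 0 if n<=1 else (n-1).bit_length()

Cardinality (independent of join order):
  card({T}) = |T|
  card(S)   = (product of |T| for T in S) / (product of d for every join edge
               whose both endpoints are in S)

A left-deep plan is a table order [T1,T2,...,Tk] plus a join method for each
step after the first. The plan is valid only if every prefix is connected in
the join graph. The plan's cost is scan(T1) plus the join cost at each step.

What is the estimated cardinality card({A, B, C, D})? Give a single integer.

Tables in S: A(500), B(40), C(400), D(20)
Edges inside S: D-A(d=2), D-B(d=4), B-C(d=10)
numerator = 500 * 40 * 400 * 20 = 160000000
denominator = 2 * 4 * 10 = 80
card(S) = 160000000 / 80 = 2000000

2000000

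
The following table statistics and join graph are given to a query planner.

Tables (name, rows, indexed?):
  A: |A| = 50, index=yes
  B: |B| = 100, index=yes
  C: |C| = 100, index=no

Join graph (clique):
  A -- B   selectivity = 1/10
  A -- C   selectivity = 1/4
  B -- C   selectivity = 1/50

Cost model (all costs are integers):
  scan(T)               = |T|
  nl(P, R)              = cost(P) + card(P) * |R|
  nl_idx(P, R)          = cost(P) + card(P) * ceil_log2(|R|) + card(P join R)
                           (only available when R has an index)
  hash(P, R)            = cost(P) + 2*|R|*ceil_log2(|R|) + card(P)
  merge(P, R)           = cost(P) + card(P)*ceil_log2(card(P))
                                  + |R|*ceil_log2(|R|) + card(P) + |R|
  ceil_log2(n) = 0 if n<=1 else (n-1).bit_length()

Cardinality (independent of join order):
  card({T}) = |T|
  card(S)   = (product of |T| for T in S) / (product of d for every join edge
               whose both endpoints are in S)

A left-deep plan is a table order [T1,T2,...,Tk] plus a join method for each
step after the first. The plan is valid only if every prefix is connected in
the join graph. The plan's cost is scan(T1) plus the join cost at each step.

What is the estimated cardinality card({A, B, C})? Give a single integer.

250

Tables in S: A(50), B(100), C(100)
Edges inside S: A-B(d=10), A-C(d=4), B-C(d=50)
numerator = 50 * 100 * 100 = 500000
denominator = 10 * 4 * 50 = 2000
card(S) = 500000 / 2000 = 250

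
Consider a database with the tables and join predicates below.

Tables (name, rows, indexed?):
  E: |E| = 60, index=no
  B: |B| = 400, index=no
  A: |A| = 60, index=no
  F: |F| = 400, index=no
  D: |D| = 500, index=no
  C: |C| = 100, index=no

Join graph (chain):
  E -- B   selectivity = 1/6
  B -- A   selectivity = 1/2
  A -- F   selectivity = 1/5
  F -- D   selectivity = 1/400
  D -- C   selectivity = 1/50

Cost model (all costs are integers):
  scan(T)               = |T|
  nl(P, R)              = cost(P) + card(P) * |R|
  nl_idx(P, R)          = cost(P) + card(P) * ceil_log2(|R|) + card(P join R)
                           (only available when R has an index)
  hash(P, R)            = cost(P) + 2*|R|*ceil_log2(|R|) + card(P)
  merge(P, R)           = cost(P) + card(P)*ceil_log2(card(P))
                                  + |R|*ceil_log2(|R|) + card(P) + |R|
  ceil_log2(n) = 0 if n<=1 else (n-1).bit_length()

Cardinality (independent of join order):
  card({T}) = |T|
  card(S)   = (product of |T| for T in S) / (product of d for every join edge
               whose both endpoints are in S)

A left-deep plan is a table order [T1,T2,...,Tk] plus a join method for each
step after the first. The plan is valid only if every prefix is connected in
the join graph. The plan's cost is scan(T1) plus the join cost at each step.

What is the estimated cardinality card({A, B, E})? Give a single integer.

Tables in S: A(60), B(400), E(60)
Edges inside S: E-B(d=6), B-A(d=2)
numerator = 60 * 400 * 60 = 1440000
denominator = 6 * 2 = 12
card(S) = 1440000 / 12 = 120000

120000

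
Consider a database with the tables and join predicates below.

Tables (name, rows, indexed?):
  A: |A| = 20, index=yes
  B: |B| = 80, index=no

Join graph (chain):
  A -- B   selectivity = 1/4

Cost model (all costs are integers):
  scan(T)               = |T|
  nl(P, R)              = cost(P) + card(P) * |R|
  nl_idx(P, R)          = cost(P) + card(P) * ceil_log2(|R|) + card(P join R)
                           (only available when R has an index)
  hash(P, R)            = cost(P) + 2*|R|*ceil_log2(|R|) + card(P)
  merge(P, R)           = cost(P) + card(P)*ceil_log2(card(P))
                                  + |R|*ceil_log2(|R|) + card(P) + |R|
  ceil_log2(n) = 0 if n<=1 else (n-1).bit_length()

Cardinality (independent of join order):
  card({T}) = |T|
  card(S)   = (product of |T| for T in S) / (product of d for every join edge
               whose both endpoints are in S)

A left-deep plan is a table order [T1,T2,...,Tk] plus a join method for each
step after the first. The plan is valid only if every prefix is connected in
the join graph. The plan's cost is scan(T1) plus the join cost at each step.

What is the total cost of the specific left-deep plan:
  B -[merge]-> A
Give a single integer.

840

step 1: scan B: cost=80, card=80
step 2: join A via merge
    card(P join A) = 80*20/(4) = 400
    cost = 80 + 80*7 + 20*5 + 80 + 20 = 840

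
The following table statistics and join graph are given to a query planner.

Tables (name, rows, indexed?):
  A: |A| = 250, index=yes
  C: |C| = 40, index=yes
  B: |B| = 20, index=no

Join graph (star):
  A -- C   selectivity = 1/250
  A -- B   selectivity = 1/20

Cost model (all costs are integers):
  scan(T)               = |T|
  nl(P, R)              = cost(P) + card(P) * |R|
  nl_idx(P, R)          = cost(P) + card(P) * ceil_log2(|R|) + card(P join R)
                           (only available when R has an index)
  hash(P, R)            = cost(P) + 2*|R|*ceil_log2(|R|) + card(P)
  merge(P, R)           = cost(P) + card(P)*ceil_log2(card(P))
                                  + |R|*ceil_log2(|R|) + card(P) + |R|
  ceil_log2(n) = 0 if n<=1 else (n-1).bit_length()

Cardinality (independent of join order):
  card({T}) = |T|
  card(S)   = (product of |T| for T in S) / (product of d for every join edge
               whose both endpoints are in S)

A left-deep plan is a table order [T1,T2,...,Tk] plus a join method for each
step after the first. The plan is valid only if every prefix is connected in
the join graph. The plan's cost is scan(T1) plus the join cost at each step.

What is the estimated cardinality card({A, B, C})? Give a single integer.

Tables in S: A(250), B(20), C(40)
Edges inside S: A-C(d=250), A-B(d=20)
numerator = 250 * 20 * 40 = 200000
denominator = 250 * 20 = 5000
card(S) = 200000 / 5000 = 40

40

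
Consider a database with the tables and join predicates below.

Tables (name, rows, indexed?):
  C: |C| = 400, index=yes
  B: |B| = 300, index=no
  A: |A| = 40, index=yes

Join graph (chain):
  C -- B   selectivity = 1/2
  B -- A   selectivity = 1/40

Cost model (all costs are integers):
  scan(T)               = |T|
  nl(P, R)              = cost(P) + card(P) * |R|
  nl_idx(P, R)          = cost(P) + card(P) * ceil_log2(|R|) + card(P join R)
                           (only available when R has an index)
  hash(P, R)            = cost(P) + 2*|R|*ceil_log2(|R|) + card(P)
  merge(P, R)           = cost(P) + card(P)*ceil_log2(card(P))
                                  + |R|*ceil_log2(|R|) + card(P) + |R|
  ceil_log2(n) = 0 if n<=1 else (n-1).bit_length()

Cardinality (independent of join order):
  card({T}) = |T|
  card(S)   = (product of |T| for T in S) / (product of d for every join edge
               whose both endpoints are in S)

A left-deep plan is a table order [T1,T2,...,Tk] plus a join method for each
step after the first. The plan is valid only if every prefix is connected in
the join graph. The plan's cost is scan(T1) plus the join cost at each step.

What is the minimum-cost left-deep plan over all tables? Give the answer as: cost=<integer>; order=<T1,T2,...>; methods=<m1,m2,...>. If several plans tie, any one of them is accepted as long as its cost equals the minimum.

cost=8080; order=B,A,C; methods=hash,merge

Selinger DP (subsets sized 1..n):
  {C}: scan cost=400, card=400
  {B}: scan cost=300, card=300
  {A}: scan cost=40, card=40
  {BC}: card=60000; try (B,hash)→6200, (C,merge)→7300, (B,merge)→7400, (C,hash)→7800, (C,nl_idx)→63000, (C,nl)→120300 …(+1); best=6200 via (B,hash)
  {AB}: card=300; try (A,hash)→1080, (A,nl_idx)→2400, (B,merge)→3320, (A,merge)→3580, (B,hash)→5480, (B,nl)→12040 …(+1); best=1080 via (A,hash)
  {ABC}: card=60000; try (C,merge)→8080, (C,hash)→8580, (C,nl_idx)→63780, (A,hash)→66680, (C,nl)→121080, (A,nl_idx)→426200 …(+2); best=8080 via (C,merge)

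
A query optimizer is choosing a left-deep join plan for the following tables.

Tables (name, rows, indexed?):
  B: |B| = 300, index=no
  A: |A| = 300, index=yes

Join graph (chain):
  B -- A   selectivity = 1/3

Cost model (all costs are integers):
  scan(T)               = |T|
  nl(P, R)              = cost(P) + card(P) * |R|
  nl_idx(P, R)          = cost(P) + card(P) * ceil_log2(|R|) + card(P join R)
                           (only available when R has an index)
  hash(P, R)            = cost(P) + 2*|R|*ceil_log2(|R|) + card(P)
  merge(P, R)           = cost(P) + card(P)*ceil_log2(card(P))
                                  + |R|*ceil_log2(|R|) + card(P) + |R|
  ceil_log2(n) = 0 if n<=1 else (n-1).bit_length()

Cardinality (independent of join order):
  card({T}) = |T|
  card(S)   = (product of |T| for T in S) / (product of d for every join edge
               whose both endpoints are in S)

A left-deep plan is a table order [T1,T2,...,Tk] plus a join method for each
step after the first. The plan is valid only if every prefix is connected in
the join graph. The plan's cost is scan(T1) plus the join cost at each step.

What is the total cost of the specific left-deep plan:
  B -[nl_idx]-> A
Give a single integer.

step 1: scan B: cost=300, card=300
step 2: join A via nl_idx
    card(P join A) = 300*300/(3) = 30000
    cost = 300 + 300*9 + 30000 = 33000

33000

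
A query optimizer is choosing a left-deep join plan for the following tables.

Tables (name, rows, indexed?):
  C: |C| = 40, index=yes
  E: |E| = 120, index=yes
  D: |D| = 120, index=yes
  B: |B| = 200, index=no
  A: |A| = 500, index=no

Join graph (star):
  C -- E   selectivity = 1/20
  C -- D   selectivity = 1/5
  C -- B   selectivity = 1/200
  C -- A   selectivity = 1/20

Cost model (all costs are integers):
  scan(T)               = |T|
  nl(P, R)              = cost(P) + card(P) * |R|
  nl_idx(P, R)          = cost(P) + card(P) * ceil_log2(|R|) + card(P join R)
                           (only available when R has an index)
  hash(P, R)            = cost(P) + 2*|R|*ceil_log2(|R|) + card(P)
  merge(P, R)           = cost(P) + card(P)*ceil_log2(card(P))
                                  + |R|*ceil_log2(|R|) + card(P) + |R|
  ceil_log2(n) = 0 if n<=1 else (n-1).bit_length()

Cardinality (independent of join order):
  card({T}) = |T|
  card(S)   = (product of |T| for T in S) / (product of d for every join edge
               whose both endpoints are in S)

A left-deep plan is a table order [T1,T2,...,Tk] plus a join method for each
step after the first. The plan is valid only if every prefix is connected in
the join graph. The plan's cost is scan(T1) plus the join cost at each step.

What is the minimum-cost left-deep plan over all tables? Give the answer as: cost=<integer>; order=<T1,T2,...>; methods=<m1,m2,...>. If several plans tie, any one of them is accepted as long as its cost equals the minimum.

cost=16040; order=A,C,B,E,D; methods=hash,hash,hash,hash

Selinger DP (subsets sized 1..n):
  {C}: scan cost=40, card=40
  {E}: scan cost=120, card=120
  {D}: scan cost=120, card=120
  {B}: scan cost=200, card=200
  {A}: scan cost=500, card=500
  {CE}: card=240; try (E,nl_idx)→560, (C,hash)→720, (C,nl_idx)→1080, (E,merge)→1280, (C,merge)→1360, (E,hash)→1760 …(+2); best=560 via (E,nl_idx)
  {CD}: card=960; try (C,hash)→720, (D,merge)→1280, (D,nl_idx)→1280, (C,merge)→1360, (D,hash)→1760, (C,nl_idx)→1800 …(+2); best=720 via (C,hash)
  {BC}: card=40; try (C,hash)→880, (C,nl_idx)→1440, (B,merge)→2120, (C,merge)→2280, (B,hash)→3280, (B,nl)→8040 …(+1); best=880 via (C,hash)
  {AC}: card=1000; try (C,hash)→1480, (C,nl_idx)→4500, (A,merge)→5320, (C,merge)→5780, (A,hash)→9080, (A,nl)→20040 …(+1); best=1480 via (C,hash)
  {CDE}: card=5760; try (D,hash)→2480, (E,hash)→3360, (D,merge)→3680, (D,nl_idx)→8000, (E,merge)→12240, (E,nl_idx)→13200 …(+2); best=2480 via (D,hash)
  {BCE}: card=240; try (E,nl_idx)→1400, (E,merge)→2120, (E,hash)→2600, (B,hash)→4000, (B,merge)→4520, (E,nl)→5680 …(+1); best=1400 via (E,nl_idx)
  {ACE}: card=6000; try (E,hash)→4160, (A,merge)→7720, (A,hash)→9800, (E,merge)→13440, (E,nl_idx)→14480, (A,nl)→120560 …(+1); best=4160 via (E,hash)
  {BCD}: card=960; try (D,merge)→2120, (D,nl_idx)→2120, (D,hash)→2600, (B,hash)→4880, (D,nl)→5680, (B,merge)→13080 …(+1); best=2120 via (D,merge)
  {ACD}: card=24000; try (D,hash)→4160, (A,hash)→10680, (D,merge)→13440, (A,merge)→16280, (D,nl_idx)→32480, (D,nl)→121480 …(+1); best=4160 via (D,hash)
  {ABC}: card=1000; try (B,hash)→5680, (A,merge)→6160, (A,hash)→9920, (B,merge)→14280, (A,nl)→20880, (B,nl)→201480; best=5680 via (B,hash)
  {BCDE}: card=5760; try (D,hash)→3320, (D,merge)→4520, (E,hash)→4760, (D,nl_idx)→8840, (B,hash)→11440, (E,merge)→13640 …(+5); best=3320 via (D,hash)
  {ACDE}: card=144000; try (D,hash)→11840, (A,hash)→17240, (E,hash)→29840, (A,merge)→88120, (D,merge)→89120, (D,nl_idx)→190160 …(+5); best=11840 via (D,hash)
  {ABCE}: card=6000; try (E,hash)→8360, (A,merge)→8560, (A,hash)→10640, (B,hash)→13360, (E,merge)→17640, (E,nl_idx)→18680 …(+4); best=8360 via (E,hash)
  {ABCD}: card=24000; try (D,hash)→8360, (A,hash)→12080, (D,merge)→17640, (A,merge)→17680, (B,hash)→31360, (D,nl_idx)→36680 …(+4); best=8360 via (D,hash)
  {ABCDE}: card=144000; try (D,hash)→16040, (A,hash)→18080, (E,hash)→34040, (A,merge)→88960, (D,merge)→93320, (B,hash)→159040 …(+8); best=16040 via (D,hash)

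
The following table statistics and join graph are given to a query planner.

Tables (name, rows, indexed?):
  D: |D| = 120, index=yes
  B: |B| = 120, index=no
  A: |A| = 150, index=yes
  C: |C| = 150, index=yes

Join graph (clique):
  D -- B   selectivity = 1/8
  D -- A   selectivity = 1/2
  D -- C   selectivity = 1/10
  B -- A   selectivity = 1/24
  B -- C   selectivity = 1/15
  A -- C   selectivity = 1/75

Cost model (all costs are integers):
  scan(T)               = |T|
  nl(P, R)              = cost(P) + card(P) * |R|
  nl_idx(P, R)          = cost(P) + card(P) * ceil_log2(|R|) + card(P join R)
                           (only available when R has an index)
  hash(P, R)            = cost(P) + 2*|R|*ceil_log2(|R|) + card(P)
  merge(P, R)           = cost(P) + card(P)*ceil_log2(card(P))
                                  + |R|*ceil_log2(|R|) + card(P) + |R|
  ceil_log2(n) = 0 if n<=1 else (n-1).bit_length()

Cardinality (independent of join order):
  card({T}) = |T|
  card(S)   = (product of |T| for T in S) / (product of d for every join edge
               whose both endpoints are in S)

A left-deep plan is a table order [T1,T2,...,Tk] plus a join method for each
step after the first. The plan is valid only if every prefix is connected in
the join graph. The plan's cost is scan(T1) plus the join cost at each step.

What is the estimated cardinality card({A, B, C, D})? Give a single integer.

75

Tables in S: A(150), B(120), C(150), D(120)
Edges inside S: D-B(d=8), D-A(d=2), D-C(d=10), B-A(d=24), B-C(d=15), A-C(d=75)
numerator = 150 * 120 * 150 * 120 = 324000000
denominator = 8 * 2 * 10 * 24 * 15 * 75 = 4320000
card(S) = 324000000 / 4320000 = 75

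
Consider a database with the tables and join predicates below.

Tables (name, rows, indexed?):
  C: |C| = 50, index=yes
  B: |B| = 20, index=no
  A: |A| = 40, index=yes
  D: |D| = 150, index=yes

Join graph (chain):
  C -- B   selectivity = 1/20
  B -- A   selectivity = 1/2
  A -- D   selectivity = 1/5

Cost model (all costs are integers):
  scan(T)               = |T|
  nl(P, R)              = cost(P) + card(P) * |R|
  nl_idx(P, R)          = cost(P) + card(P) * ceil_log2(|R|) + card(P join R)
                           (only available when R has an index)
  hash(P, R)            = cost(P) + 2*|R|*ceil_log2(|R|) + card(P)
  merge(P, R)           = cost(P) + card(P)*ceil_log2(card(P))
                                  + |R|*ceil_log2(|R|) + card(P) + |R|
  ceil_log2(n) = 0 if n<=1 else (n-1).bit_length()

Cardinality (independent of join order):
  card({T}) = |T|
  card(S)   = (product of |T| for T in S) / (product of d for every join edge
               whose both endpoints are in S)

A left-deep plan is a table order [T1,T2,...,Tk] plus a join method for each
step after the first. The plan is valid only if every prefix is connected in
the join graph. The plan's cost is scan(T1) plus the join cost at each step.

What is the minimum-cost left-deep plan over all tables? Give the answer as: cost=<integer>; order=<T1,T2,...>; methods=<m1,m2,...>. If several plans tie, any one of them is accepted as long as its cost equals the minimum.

Selinger DP (subsets sized 1..n):
  {C}: scan cost=50, card=50
  {B}: scan cost=20, card=20
  {A}: scan cost=40, card=40
  {D}: scan cost=150, card=150
  {BC}: card=50; try (C,nl_idx)→190, (B,hash)→300, (C,merge)→490, (B,merge)→520, (C,hash)→640, (C,nl)→1020 …(+1); best=190 via (C,nl_idx)
  {AB}: card=400; try (B,hash)→280, (A,merge)→420, (B,merge)→440, (A,hash)→520, (A,nl_idx)→540, (A,nl)→820 …(+1); best=280 via (B,hash)
  {AD}: card=1200; try (A,hash)→780, (D,nl_idx)→1560, (D,merge)→1670, (A,merge)→1780, (A,nl_idx)→2250, (D,hash)→2480 …(+2); best=780 via (A,hash)
  {ABC}: card=1000; try (A,hash)→720, (A,merge)→820, (C,hash)→1280, (A,nl_idx)→1490, (A,nl)→2190, (C,nl_idx)→3680 …(+2); best=720 via (A,hash)
  {ABD}: card=12000; try (B,hash)→2180, (D,hash)→3080, (D,merge)→5630, (B,merge)→15300, (D,nl_idx)→15480, (B,nl)→24780 …(+1); best=2180 via (B,hash)
  {ABCD}: card=30000; try (D,hash)→4120, (D,merge)→13070, (C,hash)→14780, (D,nl_idx)→38720, (C,nl_idx)→104180, (D,nl)→150720 …(+2); best=4120 via (D,hash)

cost=4120; order=B,C,A,D; methods=nl_idx,hash,hash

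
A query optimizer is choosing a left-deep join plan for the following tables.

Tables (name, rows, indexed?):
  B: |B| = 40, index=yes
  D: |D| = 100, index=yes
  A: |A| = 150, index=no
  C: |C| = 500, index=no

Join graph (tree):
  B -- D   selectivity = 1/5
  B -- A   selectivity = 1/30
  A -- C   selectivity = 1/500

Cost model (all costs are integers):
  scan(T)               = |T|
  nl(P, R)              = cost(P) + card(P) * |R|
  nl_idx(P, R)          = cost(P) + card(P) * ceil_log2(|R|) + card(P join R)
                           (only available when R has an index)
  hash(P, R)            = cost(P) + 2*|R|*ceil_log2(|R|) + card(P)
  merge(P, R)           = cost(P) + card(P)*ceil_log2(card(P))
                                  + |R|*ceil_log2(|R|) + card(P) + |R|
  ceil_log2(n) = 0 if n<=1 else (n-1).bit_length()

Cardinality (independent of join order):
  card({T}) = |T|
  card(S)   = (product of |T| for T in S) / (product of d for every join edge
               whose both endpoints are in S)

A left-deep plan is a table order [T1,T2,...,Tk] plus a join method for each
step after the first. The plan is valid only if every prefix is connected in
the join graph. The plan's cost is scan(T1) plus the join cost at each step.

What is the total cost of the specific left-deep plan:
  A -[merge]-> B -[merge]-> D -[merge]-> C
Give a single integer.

61380

step 1: scan A: cost=150, card=150
step 2: join B via merge
    card(P join B) = 150*40/(30) = 200
    cost = 150 + 150*8 + 40*6 + 150 + 40 = 1780
step 3: join D via merge
    card(P join D) = 200*100/(5) = 4000
    cost = 1780 + 200*8 + 100*7 + 200 + 100 = 4380
step 4: join C via merge
    card(P join C) = 4000*500/(500) = 4000
    cost = 4380 + 4000*12 + 500*9 + 4000 + 500 = 61380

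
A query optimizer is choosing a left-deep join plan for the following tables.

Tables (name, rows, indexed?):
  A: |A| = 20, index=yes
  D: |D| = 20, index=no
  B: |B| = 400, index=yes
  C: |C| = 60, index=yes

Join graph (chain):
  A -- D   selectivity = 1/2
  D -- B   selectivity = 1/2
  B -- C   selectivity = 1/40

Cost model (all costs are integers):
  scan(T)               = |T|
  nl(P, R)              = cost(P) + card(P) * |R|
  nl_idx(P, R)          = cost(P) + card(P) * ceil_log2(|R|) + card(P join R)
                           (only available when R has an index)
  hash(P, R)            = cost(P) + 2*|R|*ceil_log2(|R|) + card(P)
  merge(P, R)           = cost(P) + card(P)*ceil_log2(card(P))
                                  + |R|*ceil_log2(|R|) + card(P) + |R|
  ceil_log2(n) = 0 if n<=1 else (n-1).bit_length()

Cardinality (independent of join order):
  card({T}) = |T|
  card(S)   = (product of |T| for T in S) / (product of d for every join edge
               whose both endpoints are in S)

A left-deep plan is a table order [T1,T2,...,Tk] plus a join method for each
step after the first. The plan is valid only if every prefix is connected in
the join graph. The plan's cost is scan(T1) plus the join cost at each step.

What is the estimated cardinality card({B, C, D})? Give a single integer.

Tables in S: B(400), C(60), D(20)
Edges inside S: D-B(d=2), B-C(d=40)
numerator = 400 * 60 * 20 = 480000
denominator = 2 * 40 = 80
card(S) = 480000 / 80 = 6000

6000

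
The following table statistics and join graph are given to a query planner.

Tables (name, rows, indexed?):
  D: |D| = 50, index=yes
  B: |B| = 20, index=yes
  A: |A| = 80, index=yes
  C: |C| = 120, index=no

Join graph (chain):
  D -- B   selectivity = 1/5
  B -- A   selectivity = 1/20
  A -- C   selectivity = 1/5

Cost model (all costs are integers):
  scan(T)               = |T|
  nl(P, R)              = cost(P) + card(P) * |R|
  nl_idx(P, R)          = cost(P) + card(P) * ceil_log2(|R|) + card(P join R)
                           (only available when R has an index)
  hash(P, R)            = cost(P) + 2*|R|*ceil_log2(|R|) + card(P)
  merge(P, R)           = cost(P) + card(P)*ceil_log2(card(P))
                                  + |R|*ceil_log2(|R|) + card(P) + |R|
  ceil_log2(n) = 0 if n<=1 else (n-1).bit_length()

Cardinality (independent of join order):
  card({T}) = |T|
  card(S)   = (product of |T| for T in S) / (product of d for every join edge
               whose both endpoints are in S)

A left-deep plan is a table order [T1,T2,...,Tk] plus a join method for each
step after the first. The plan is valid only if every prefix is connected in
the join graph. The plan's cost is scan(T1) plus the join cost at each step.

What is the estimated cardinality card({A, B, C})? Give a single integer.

Tables in S: A(80), B(20), C(120)
Edges inside S: B-A(d=20), A-C(d=5)
numerator = 80 * 20 * 120 = 192000
denominator = 20 * 5 = 100
card(S) = 192000 / 100 = 1920

1920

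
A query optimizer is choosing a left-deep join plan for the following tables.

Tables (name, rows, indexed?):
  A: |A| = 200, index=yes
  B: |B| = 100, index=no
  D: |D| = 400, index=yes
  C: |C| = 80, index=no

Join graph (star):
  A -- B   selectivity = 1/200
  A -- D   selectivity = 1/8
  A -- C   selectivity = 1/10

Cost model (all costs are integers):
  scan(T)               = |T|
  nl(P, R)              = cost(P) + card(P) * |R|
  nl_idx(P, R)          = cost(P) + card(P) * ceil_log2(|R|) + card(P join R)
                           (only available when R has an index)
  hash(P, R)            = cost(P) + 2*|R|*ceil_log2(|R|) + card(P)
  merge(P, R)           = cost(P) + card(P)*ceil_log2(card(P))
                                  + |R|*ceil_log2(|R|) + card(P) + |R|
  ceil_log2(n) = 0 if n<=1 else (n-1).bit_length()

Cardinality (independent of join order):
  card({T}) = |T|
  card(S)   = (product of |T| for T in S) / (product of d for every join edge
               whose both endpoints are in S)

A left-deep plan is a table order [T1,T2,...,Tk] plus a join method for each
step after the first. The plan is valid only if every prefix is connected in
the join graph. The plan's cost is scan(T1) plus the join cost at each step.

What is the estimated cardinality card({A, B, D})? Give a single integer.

Tables in S: A(200), B(100), D(400)
Edges inside S: A-B(d=200), A-D(d=8)
numerator = 200 * 100 * 400 = 8000000
denominator = 200 * 8 = 1600
card(S) = 8000000 / 1600 = 5000

5000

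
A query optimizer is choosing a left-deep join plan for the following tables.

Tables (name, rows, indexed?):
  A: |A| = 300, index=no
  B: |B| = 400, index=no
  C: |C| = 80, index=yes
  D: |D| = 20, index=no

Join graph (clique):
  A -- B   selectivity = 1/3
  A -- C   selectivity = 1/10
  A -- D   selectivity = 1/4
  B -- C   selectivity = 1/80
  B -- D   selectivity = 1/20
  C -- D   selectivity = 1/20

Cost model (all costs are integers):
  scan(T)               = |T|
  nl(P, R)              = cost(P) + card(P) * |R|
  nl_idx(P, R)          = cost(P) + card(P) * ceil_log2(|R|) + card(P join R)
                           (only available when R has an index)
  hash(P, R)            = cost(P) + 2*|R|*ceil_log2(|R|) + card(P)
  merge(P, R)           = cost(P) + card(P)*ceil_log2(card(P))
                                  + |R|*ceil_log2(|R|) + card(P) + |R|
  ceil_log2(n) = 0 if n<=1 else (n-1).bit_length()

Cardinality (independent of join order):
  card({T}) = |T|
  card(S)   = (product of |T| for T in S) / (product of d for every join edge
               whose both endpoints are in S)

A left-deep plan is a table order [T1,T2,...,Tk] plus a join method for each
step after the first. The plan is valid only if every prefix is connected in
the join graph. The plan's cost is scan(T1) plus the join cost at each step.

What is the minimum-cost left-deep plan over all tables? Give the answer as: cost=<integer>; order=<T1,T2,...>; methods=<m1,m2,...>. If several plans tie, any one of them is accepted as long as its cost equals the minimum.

cost=5640; order=B,C,D,A; methods=hash,hash,merge

Selinger DP (subsets sized 1..n):
  {A}: scan cost=300, card=300
  {B}: scan cost=400, card=400
  {C}: scan cost=80, card=80
  {D}: scan cost=20, card=20
  {AB}: card=40000; try (A,hash)→6200, (B,merge)→7300, (A,merge)→7400, (B,hash)→7800, (B,nl)→120300, (A,nl)→120400; best=6200 via (A,hash)
  {AC}: card=2400; try (C,hash)→1720, (A,merge)→3720, (C,merge)→3940, (C,nl_idx)→4800, (A,hash)→5560, (A,nl)→24080 …(+1); best=1720 via (C,hash)
  {AD}: card=1500; try (D,hash)→800, (A,merge)→3140, (D,merge)→3420, (A,hash)→5440, (A,nl)→6020, (D,nl)→6300; best=800 via (D,hash)
  {BC}: card=400; try (C,hash)→1920, (C,nl_idx)→3600, (B,merge)→4720, (C,merge)→5040, (B,hash)→7360, (B,nl)→32080 …(+1); best=1920 via (C,hash)
  {BD}: card=400; try (D,hash)→1000, (B,merge)→4140, (D,merge)→4520, (B,hash)→7240, (B,nl)→8020, (D,nl)→8400; best=1000 via (D,hash)
  {CD}: card=80; try (C,nl_idx)→240, (D,hash)→360, (C,merge)→780, (D,merge)→840, (C,hash)→1160, (C,nl)→1620 …(+1); best=240 via (C,nl_idx)
  {ABC}: card=4000; try (A,hash)→7720, (A,merge)→8920, (B,hash)→11320, (B,merge)→36920, (C,hash)→47320, (A,nl)→121920 …(+4); best=7720 via (A,hash)
  {ABD}: card=10000; try (A,hash)→6800, (A,merge)→8000, (B,hash)→9500, (B,merge)→22800, (D,hash)→46400, (A,nl)→121000 …(+3); best=6800 via (A,hash)
  {ACD}: card=600; try (C,hash)→3420, (A,merge)→3880, (D,hash)→4320, (A,hash)→5720, (C,nl_idx)→11900, (C,merge)→19440 …(+4); best=3420 via (C,hash)
  {BCD}: card=20; try (D,hash)→2520, (C,hash)→2520, (C,nl_idx)→3820, (B,merge)→4880, (C,merge)→5640, (D,merge)→6040 …(+4); best=2520 via (D,hash)
  {ABCD}: card=50; try (A,merge)→5640, (A,hash)→7940, (A,nl)→8520, (B,hash)→11220, (D,hash)→11920, (B,merge)→14020 …(+7); best=5640 via (A,merge)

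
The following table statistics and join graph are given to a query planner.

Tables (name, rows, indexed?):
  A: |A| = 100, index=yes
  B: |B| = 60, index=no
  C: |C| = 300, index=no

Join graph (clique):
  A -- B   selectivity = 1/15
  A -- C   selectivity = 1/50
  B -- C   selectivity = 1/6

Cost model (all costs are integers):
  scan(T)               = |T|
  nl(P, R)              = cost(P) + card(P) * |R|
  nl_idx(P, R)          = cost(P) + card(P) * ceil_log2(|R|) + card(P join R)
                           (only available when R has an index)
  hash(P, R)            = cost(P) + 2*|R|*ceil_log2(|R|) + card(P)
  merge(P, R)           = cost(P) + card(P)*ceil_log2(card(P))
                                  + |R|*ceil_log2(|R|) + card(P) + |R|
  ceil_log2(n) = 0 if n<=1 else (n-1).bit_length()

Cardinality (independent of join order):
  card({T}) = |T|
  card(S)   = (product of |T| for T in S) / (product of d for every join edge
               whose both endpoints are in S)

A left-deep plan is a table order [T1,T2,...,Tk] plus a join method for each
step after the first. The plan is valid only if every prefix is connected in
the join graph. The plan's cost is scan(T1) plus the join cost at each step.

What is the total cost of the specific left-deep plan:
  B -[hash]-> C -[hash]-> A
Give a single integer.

step 1: scan B: cost=60, card=60
step 2: join C via hash
    card(P join C) = 60*300/(6) = 3000
    cost = 60 + 2*300*9 + 60 = 5520
step 3: join A via hash
    card(P join A) = 3000*100/(15*50) = 400
    cost = 5520 + 2*100*7 + 3000 = 9920

9920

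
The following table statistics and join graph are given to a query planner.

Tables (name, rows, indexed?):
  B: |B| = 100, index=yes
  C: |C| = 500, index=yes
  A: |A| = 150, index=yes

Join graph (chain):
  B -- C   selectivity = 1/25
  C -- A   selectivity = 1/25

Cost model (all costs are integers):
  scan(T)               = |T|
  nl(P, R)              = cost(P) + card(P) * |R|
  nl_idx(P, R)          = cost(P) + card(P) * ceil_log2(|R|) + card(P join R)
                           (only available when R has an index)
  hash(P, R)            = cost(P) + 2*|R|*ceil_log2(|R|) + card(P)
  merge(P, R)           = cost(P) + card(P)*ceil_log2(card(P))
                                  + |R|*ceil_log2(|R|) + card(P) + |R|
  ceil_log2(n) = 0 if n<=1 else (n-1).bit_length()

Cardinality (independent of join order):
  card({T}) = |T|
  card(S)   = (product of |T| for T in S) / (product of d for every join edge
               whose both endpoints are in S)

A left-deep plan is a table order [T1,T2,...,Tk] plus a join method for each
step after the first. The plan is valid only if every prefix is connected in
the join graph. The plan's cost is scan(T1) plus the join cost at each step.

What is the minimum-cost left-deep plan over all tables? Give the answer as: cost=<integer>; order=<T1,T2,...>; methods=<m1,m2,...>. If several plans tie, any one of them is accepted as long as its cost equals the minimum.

Selinger DP (subsets sized 1..n):
  {B}: scan cost=100, card=100
  {C}: scan cost=500, card=500
  {A}: scan cost=150, card=150
  {BC}: card=2000; try (B,hash)→2400, (C,nl_idx)→3000, (C,merge)→5900, (B,nl_idx)→6000, (B,merge)→6300, (C,hash)→9200 …(+2); best=2400 via (B,hash)
  {AC}: card=3000; try (A,hash)→3400, (C,nl_idx)→4500, (C,merge)→6500, (A,merge)→6850, (A,nl_idx)→7500, (C,hash)→9300 …(+2); best=3400 via (A,hash)
  {ABC}: card=12000; try (A,hash)→6800, (B,hash)→7800, (A,merge)→27750, (A,nl_idx)→30400, (B,nl_idx)→36400, (B,merge)→43200 …(+2); best=6800 via (A,hash)

cost=6800; order=C,B,A; methods=hash,hash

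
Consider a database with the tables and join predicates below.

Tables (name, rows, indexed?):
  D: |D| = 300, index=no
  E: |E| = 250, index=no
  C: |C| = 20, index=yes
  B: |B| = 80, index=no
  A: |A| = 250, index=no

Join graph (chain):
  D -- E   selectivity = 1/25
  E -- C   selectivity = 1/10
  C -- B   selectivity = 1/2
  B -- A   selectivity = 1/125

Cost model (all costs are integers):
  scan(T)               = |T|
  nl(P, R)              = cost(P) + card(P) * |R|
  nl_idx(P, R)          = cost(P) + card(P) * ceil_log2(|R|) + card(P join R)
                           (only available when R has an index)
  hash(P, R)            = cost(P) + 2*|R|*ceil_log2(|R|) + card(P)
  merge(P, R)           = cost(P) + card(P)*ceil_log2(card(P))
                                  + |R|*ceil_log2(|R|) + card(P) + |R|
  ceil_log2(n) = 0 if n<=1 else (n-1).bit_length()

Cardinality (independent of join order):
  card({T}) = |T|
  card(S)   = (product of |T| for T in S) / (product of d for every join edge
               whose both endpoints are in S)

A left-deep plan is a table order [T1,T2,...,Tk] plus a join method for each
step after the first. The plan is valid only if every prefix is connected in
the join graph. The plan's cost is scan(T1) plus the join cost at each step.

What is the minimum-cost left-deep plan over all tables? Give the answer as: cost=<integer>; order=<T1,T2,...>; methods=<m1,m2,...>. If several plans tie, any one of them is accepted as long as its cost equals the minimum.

cost=52980; order=A,B,C,E,D; methods=hash,hash,hash,hash

Selinger DP (subsets sized 1..n):
  {D}: scan cost=300, card=300
  {E}: scan cost=250, card=250
  {C}: scan cost=20, card=20
  {B}: scan cost=80, card=80
  {A}: scan cost=250, card=250
  {DE}: card=3000; try (E,hash)→4600, (D,merge)→5500, (E,merge)→5550, (D,hash)→5900, (D,nl)→75250, (E,nl)→75300; best=4600 via (E,hash)
  {CE}: card=500; try (C,hash)→700, (C,nl_idx)→2000, (E,merge)→2390, (C,merge)→2620, (E,hash)→4040, (E,nl)→5020 …(+1); best=700 via (C,hash)
  {BC}: card=800; try (C,hash)→360, (B,merge)→780, (C,merge)→840, (B,hash)→1160, (C,nl_idx)→1280, (B,nl)→1620 …(+1); best=360 via (C,hash)
  {AB}: card=160; try (B,hash)→1620, (A,merge)→2970, (B,merge)→3140, (A,hash)→4160, (A,nl)→20080, (B,nl)→20250; best=1620 via (B,hash)
  {CDE}: card=6000; try (D,hash)→6600, (C,hash)→7800, (D,merge)→8700, (C,nl_idx)→25600, (C,merge)→43720, (C,nl)→64600 …(+1); best=6600 via (D,hash)
  {BCE}: card=20000; try (B,hash)→2320, (E,hash)→5160, (B,merge)→6340, (E,merge)→11410, (B,nl)→40700, (E,nl)→200360; best=2320 via (B,hash)
  {ABC}: card=1600; try (C,hash)→1980, (C,merge)→3180, (C,nl_idx)→4020, (C,nl)→4820, (A,hash)→5160, (A,merge)→11410 …(+1); best=1980 via (C,hash)
  {BCDE}: card=240000; try (B,hash)→13720, (D,hash)→27720, (B,merge)→91240, (D,merge)→325320, (B,nl)→486600, (D,nl)→6002320; best=13720 via (B,hash)
  {ABCE}: card=40000; try (E,hash)→7580, (E,merge)→23430, (A,hash)→26320, (A,merge)→324570, (E,nl)→401980, (A,nl)→5002320; best=7580 via (E,hash)
  {ABCDE}: card=480000; try (D,hash)→52980, (A,hash)→257720, (D,merge)→690580, (A,merge)→4575970, (D,nl)→12007580, (A,nl)→60013720; best=52980 via (D,hash)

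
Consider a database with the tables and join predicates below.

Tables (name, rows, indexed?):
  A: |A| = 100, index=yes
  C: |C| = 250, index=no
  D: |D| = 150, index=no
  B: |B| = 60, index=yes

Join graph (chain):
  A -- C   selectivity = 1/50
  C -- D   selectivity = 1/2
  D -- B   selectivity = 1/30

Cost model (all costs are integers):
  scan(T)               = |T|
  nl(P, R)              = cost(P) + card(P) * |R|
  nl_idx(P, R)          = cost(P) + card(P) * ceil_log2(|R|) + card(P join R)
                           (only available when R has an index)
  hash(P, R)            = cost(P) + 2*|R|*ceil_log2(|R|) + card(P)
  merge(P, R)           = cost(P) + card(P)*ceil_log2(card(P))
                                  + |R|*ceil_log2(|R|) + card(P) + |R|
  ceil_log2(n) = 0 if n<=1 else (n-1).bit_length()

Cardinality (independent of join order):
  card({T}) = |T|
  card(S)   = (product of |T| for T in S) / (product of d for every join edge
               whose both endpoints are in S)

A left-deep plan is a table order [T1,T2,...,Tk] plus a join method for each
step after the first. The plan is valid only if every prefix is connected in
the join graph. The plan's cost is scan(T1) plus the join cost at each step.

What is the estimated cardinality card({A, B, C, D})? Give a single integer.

75000

Tables in S: A(100), B(60), C(250), D(150)
Edges inside S: A-C(d=50), C-D(d=2), D-B(d=30)
numerator = 100 * 60 * 250 * 150 = 225000000
denominator = 50 * 2 * 30 = 3000
card(S) = 225000000 / 3000 = 75000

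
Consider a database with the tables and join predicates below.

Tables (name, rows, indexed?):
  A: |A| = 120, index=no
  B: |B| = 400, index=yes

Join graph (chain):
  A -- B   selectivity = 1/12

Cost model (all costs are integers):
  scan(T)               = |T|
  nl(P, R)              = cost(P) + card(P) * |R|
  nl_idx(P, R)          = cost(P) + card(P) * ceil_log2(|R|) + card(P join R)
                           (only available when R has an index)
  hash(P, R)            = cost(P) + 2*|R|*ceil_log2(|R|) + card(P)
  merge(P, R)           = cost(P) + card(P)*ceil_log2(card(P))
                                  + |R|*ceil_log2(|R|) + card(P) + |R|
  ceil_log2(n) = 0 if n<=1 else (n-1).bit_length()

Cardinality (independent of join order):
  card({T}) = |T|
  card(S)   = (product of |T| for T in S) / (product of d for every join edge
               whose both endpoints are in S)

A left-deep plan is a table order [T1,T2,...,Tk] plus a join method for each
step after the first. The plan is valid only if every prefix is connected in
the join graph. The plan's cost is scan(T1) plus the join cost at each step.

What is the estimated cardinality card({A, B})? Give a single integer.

4000

Tables in S: A(120), B(400)
Edges inside S: A-B(d=12)
numerator = 120 * 400 = 48000
denominator = 12 = 12
card(S) = 48000 / 12 = 4000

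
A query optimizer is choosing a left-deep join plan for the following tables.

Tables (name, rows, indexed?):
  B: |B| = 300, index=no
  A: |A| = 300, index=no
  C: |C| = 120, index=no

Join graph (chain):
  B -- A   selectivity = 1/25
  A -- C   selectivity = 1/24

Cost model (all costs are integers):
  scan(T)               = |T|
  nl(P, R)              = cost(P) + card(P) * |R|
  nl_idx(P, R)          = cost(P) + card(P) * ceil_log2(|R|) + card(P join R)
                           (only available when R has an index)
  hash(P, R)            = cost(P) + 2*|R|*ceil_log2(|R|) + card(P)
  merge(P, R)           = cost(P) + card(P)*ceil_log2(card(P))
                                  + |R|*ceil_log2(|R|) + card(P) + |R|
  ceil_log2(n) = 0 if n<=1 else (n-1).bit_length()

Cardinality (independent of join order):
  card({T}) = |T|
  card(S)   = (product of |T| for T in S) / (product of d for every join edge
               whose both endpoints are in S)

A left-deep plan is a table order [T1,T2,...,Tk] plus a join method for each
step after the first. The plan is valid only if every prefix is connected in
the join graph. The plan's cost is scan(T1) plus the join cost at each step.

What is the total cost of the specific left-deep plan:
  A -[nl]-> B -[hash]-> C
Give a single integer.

step 1: scan A: cost=300, card=300
step 2: join B via nl
    card(P join B) = 300*300/(25) = 3600
    cost = 300 + 300*300 = 90300
step 3: join C via hash
    card(P join C) = 3600*120/(24) = 18000
    cost = 90300 + 2*120*7 + 3600 = 95580

95580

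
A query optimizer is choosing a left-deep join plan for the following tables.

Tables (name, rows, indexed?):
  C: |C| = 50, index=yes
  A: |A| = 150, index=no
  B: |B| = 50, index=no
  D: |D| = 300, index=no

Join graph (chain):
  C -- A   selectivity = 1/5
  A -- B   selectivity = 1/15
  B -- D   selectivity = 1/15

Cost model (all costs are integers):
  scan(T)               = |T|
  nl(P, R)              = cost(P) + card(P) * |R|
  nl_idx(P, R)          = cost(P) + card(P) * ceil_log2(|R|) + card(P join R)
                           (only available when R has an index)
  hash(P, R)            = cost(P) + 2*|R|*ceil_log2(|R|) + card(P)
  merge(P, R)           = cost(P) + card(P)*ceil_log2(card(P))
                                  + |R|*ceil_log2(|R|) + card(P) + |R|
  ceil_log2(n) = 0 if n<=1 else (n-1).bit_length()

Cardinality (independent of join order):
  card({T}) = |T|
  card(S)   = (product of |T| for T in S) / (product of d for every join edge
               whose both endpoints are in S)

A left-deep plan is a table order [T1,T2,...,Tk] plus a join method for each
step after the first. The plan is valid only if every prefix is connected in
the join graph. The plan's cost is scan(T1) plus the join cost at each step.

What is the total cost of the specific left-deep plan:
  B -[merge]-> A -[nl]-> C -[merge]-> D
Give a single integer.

99750

step 1: scan B: cost=50, card=50
step 2: join A via merge
    card(P join A) = 50*150/(15) = 500
    cost = 50 + 50*6 + 150*8 + 50 + 150 = 1750
step 3: join C via nl
    card(P join C) = 500*50/(5) = 5000
    cost = 1750 + 500*50 = 26750
step 4: join D via merge
    card(P join D) = 5000*300/(15) = 100000
    cost = 26750 + 5000*13 + 300*9 + 5000 + 300 = 99750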